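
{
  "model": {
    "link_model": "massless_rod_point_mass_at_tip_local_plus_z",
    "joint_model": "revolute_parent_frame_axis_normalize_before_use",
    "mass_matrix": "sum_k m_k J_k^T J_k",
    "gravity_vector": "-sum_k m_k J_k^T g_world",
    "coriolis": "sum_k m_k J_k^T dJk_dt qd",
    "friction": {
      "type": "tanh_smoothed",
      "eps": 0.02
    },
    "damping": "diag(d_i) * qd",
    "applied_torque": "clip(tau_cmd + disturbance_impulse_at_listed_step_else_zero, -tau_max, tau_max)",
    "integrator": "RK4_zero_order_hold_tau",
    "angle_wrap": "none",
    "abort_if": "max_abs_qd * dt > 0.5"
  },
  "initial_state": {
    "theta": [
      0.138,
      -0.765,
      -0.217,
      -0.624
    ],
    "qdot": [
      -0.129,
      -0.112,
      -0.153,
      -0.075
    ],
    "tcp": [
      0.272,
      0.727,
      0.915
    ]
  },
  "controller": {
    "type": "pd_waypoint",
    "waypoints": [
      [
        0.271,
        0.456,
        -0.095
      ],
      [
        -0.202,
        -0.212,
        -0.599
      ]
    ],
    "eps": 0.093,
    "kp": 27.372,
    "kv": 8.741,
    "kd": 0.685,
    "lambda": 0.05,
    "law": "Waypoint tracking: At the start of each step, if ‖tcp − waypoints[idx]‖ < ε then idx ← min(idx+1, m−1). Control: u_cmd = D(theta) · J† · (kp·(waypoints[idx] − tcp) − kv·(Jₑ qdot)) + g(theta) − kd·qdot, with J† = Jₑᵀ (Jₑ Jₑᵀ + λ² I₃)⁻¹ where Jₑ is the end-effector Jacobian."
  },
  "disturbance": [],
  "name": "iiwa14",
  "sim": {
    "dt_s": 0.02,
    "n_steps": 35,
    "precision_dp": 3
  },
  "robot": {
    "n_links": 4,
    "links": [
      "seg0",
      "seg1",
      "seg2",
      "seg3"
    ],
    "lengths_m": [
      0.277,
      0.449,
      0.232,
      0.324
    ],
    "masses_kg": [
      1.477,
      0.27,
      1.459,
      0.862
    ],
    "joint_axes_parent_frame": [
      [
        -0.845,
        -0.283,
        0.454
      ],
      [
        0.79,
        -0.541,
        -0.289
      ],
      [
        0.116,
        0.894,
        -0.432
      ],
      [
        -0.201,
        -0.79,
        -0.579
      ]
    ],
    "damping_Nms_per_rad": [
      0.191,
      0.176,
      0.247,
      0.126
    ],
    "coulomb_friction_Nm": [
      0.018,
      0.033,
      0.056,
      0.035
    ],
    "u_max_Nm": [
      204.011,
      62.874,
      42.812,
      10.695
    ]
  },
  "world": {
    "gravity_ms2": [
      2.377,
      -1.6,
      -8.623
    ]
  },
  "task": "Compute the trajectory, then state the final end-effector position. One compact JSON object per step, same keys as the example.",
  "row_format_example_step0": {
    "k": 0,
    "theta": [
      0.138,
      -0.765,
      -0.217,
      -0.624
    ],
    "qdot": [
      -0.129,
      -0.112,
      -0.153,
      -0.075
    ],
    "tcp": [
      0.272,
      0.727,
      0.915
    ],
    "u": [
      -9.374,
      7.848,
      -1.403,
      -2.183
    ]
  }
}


{"k":1,"theta":[0.131,-0.772,-0.239,-0.658],"qdot":[-0.57,-0.566,-1.931,-3.168],"tcp":[0.274,0.726,0.911],"u":[-10.541,10.41,-0.905,0.485]}
{"k":2,"theta":[0.119,-0.783,-0.274,-0.719],"qdot":[-0.59,-0.532,-1.581,-3.007],"tcp":[0.277,0.724,0.904],"u":[-10.638,10.976,-1.621,0.421]}
{"k":3,"theta":[0.106,-0.794,-0.306,-0.782],"qdot":[-0.687,-0.578,-1.567,-3.255],"tcp":[0.282,0.721,0.895],"u":[-10.345,11.329,-1.98,0.648]}
{"k":4,"theta":[0.092,-0.806,-0.336,-0.849],"qdot":[-0.777,-0.615,-1.521,-3.425],"tcp":[0.289,0.718,0.885],"u":[-9.69,11.235,-2.227,0.78]}
{"k":5,"theta":[0.075,-0.819,-0.366,-0.918],"qdot":[-0.865,-0.651,-1.461,-3.555],"tcp":[0.296,0.713,0.875],"u":[-8.743,10.791,-2.372,0.862]}
{"k":6,"theta":[0.057,-0.832,-0.395,-0.99],"qdot":[-0.951,-0.694,-1.387,-3.642],"tcp":[0.304,0.708,0.863],"u":[-7.572,10.097,-2.443,0.905]}
{"k":7,"theta":[0.037,-0.847,-0.422,-1.064],"qdot":[-1.035,-0.747,-1.298,-3.685],"tcp":[0.312,0.701,0.85],"u":[-6.251,9.254,-2.47,0.919]}
{"k":8,"theta":[0.016,-0.862,-0.447,-1.137],"qdot":[-1.116,-0.814,-1.197,-3.687],"tcp":[0.321,0.694,0.836],"u":[-4.849,8.354,-2.474,0.912]}
{"k":9,"theta":[-0.007,-0.879,-0.47,-1.211],"qdot":[-1.194,-0.895,-1.086,-3.652],"tcp":[0.33,0.686,0.822],"u":[-3.427,7.47,-2.477,0.892]}
{"k":10,"theta":[-0.032,-0.898,-0.49,-1.283],"qdot":[-1.269,-0.988,-0.965,-3.585],"tcp":[0.339,0.678,0.806],"u":[-2.033,6.654,-2.493,0.865]}
{"k":11,"theta":[-0.058,-0.919,-0.508,-1.354],"qdot":[-1.339,-1.093,-0.834,-3.492],"tcp":[0.348,0.669,0.789],"u":[-0.703,5.937,-2.532,0.836]}
{"k":12,"theta":[-0.085,-0.942,-0.523,-1.423],"qdot":[-1.403,-1.204,-0.694,-3.376],"tcp":[0.357,0.66,0.77],"u":[0.539,5.335,-2.598,0.806]}
{"k":13,"theta":[-0.114,-0.967,-0.536,-1.489],"qdot":[-1.461,-1.318,-0.545,-3.243],"tcp":[0.366,0.651,0.751],"u":[1.677,4.85,-2.694,0.775]}
{"k":14,"theta":[-0.144,-0.995,-0.545,-1.552],"qdot":[-1.512,-1.432,-0.386,-3.096],"tcp":[0.375,0.642,0.731],"u":[2.701,4.478,-2.82,0.743]}
{"k":15,"theta":[-0.174,-1.024,-0.551,-1.612],"qdot":[-1.556,-1.543,-0.22,-2.936],"tcp":[0.383,0.632,0.709],"u":[3.607,4.209,-2.974,0.708]}
{"k":16,"theta":[-0.206,-1.056,-0.554,-1.67],"qdot":[-1.592,-1.647,-0.046,-2.767],"tcp":[0.391,0.623,0.687],"u":[4.391,4.03,-3.154,0.669]}
{"k":17,"theta":[-0.238,-1.09,-0.553,-1.723],"qdot":[-1.628,-1.754,0.113,-2.584],"tcp":[0.398,0.614,0.663],"u":[5.022,3.932,-3.321,0.62]}
{"k":18,"theta":[-0.271,-1.126,-0.549,-1.773],"qdot":[-1.655,-1.849,0.279,-2.398],"tcp":[0.405,0.605,0.639],"u":[5.546,3.896,-3.514,0.568]}
{"k":19,"theta":[-0.304,-1.164,-0.542,-1.819],"qdot":[-1.674,-1.928,0.452,-2.208],"tcp":[0.411,0.597,0.615],"u":[5.971,3.912,-3.734,0.51]}
{"k":20,"theta":[-0.338,-1.203,-0.531,-1.861],"qdot":[-1.684,-1.992,0.627,-2.016],"tcp":[0.417,0.589,0.589],"u":[6.298,3.967,-3.973,0.445]}
{"k":21,"theta":[-0.371,-1.244,-0.517,-1.9],"qdot":[-1.685,-2.039,0.8,-1.823],"tcp":[0.421,0.581,0.564],"u":[6.528,4.052,-4.225,0.373]}
{"k":22,"theta":[-0.405,-1.285,-0.499,-1.934],"qdot":[-1.677,-2.069,0.968,-1.63],"tcp":[0.425,0.573,0.538],"u":[6.667,4.159,-4.484,0.294]}
{"k":23,"theta":[-0.438,-1.326,-0.478,-1.965],"qdot":[-1.66,-2.083,1.126,-1.44],"tcp":[0.428,0.566,0.512],"u":[6.721,4.281,-4.744,0.21]}
{"k":24,"theta":[-0.471,-1.368,-0.454,-1.992],"qdot":[-1.634,-2.08,1.271,-1.255],"tcp":[0.43,0.559,0.485],"u":[6.698,4.409,-5.002,0.124]}
{"k":25,"theta":[-0.504,-1.409,-0.428,-2.015],"qdot":[-1.597,-2.061,1.401,-1.077],"tcp":[0.431,0.552,0.459],"u":[6.607,4.54,-5.25,0.038]}
{"k":26,"theta":[-0.535,-1.45,-0.399,-2.035],"qdot":[-1.55,-2.027,1.513,-0.909],"tcp":[0.431,0.545,0.433],"u":[6.456,4.668,-5.486,-0.046]}
{"k":27,"theta":[-0.566,-1.49,-0.367,-2.052],"qdot":[-1.492,-1.979,1.605,-0.752],"tcp":[0.43,0.539,0.407],"u":[6.253,4.792,-5.704,-0.126]}
{"k":28,"theta":[-0.595,-1.529,-0.335,-2.066],"qdot":[-1.424,-1.918,1.676,-0.609],"tcp":[0.429,0.533,0.382],"u":[6.006,4.907,-5.9,-0.2]}
{"k":29,"theta":[-0.623,-1.567,-0.301,-2.076],"qdot":[-1.345,-1.848,1.726,-0.48],"tcp":[0.427,0.528,0.357],"u":[5.721,5.015,-6.072,-0.267]}
{"k":30,"theta":[-0.649,-1.603,-0.266,-2.085],"qdot":[-1.257,-1.769,1.754,-0.365],"tcp":[0.423,0.522,0.333],"u":[5.406,5.116,-6.216,-0.325]}
{"k":31,"theta":[-0.673,-1.638,-0.231,-2.091],"qdot":[-1.161,-1.683,1.761,-0.266],"tcp":[0.42,0.517,0.31],"u":[5.065,5.211,-6.332,-0.375]}
{"k":32,"theta":[-0.695,-1.671,-0.196,-2.096],"qdot":[-1.058,-1.594,1.749,-0.18],"tcp":[0.415,0.512,0.288],"u":[4.705,5.301,-6.419,-0.418]}
{"k":33,"theta":[-0.715,-1.702,-0.161,-2.098],"qdot":[-0.951,-1.503,1.718,-0.108],"tcp":[0.41,0.508,0.266],"u":[4.331,5.39,-6.477,-0.452]}
{"k":34,"theta":[-0.733,-1.731,-0.127,-2.1],"qdot":[-0.84,-1.411,1.672,-0.049],"tcp":[0.404,0.504,0.245],"u":[3.946,5.479,-6.509,-0.48]}
{"k":35,"theta":[-0.749,-1.758,-0.094,-2.1],"qdot":[-0.726,-1.319,1.613,-0.005],"tcp":[0.398,0.5,0.225]}
{"summary": "final tcp position (m): 0.398 0.500 0.225"}


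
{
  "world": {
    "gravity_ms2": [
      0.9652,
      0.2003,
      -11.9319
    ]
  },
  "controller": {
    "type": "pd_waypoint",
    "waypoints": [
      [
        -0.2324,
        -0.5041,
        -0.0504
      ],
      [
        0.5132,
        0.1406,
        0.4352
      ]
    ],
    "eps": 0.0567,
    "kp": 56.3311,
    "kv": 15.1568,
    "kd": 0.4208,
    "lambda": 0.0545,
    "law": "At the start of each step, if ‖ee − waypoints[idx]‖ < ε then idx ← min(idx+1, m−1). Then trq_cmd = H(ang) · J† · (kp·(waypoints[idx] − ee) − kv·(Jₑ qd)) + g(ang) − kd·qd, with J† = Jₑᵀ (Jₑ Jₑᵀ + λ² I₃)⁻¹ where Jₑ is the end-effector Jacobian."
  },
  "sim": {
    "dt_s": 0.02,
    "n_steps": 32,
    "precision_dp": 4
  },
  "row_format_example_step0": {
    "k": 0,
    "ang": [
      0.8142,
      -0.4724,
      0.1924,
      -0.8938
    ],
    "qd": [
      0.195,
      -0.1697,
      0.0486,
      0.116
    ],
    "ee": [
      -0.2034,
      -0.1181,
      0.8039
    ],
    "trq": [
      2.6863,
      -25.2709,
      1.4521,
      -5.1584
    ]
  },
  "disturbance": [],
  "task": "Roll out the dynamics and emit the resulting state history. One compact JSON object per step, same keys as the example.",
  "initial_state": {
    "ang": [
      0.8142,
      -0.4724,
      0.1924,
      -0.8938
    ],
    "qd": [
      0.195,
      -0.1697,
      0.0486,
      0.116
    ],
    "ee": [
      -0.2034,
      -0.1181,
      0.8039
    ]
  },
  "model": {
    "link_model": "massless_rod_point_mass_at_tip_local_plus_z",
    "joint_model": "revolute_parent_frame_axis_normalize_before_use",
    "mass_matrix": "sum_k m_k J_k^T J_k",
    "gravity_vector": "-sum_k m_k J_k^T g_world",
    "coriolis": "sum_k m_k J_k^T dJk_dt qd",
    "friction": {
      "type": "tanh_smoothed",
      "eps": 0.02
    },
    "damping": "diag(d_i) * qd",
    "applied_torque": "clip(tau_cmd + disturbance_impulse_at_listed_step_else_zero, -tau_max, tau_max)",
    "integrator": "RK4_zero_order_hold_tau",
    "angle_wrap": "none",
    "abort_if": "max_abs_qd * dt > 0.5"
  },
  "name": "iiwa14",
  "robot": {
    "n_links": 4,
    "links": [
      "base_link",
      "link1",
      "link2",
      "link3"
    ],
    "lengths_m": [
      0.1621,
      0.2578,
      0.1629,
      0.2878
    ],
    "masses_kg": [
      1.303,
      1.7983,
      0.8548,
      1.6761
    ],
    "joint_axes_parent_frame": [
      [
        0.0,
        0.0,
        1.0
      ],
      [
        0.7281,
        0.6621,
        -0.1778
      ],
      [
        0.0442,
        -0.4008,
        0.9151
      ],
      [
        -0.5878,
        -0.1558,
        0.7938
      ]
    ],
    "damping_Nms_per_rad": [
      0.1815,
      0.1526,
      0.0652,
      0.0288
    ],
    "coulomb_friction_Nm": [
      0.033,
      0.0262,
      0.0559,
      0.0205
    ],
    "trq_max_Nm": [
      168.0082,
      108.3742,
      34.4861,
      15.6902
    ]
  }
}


{"k":1,"ang":[0.7997,-0.487,0.2035,-0.9577],"qd":[-1.623,-1.2686,1.6412,-6.2829],"ee":[-0.2065,-0.1239,0.7979],"trq":[0.6333,-13.8496,-0.3854,-1.2457]}
{"k":2,"ang":[0.7712,-0.5172,0.1997,-1.1053],"qd":[-1.5119,-1.692,-0.0108,-8.2312],"ee":[-0.2135,-0.1373,0.7834],"trq":[-0.6695,-2.0553,-0.4186,-0.4343]}
{"k":3,"ang":[0.7388,-0.5517,0.2101,-1.2791],"qd":[-1.6927,-1.7653,1.0575,-9.1415],"ee":[-0.2233,-0.1537,0.7634],"trq":[-0.4745,5.101,-0.9914,0.1631]}
{"k":4,"ang":[0.7093,-0.5843,0.213,-1.4643],"qd":[-1.3169,-1.4955,-0.3169,-9.4119],"ee":[-0.2349,-0.1714,0.7394],"trq":[-0.0995,10.9914,-0.068,0.8245]}
{"k":5,"ang":[0.6842,-0.6107,0.2105,-1.6556],"qd":[-1.19,-1.1407,0.0015,-9.7681],"ee":[-0.247,-0.1894,0.7124],"trq":[1.0558,13.4574,0.3541,1.7598]}
{"k":6,"ang":[0.6649,-0.6294,0.2087,-1.8505],"qd":[-0.7542,-0.7223,-0.1403,-9.7986],"ee":[-0.2587,-0.2069,0.6834],"trq":[2.1889,14.5738,1.0942,2.6493]}
{"k":7,"ang":[0.6554,-0.6402,0.2064,-2.0452],"qd":[-0.2063,-0.3578,-0.1009,-9.751],"ee":[-0.2697,-0.2237,0.6534],"trq":[3.2188,14.1401,1.7094,3.4749]}
{"k":8,"ang":[0.6579,-0.6451,0.2055,-2.2375],"qd":[0.449,-0.1282,-0.0159,-9.5427],"ee":[-0.2797,-0.2397,0.6236],"trq":[3.95,12.5544,2.1759,4.0811]}
{"k":9,"ang":[0.674,-0.6474,0.2062,-2.4233],"qd":[1.1563,-0.1083,0.0417,-9.048],"ee":[-0.2885,-0.2549,0.595],"trq":[4.2398,10.0772,2.4748,4.3506]}
{"k":10,"ang":[0.7037,-0.6519,0.2078,-2.5952],"qd":[1.7939,-0.3571,0.0534,-8.0973],"ee":[-0.2964,-0.2699,0.5683],"trq":[4.026,6.9573,2.5906,4.2065]}
{"k":11,"ang":[0.7439,-0.6643,0.2098,-2.7428],"qd":[2.2029,-0.8951,0.0436,-6.5347],"ee":[-0.3034,-0.2848,0.5439],"trq":[3.325,3.7457,2.5126,3.6401]}
{"k":12,"ang":[0.7888,-0.6897,0.212,-2.8542],"qd":[2.2828,-1.6594,0.0583,-4.4482],"ee":[-0.3095,-0.3002,0.5214],"trq":[2.3129,1.5254,2.289,2.8114]}
{"k":13,"ang":[0.8319,-0.7312,0.217,-2.9248],"qd":[2.0327,-2.4941,0.3371,-2.5007],"ee":[-0.3148,-0.3161,0.4996],"trq":[1.3064,1.3111,1.9494,2.1463]}
{"k":14,"ang":[0.8684,-0.7886,0.2295,-2.9623],"qd":[1.6332,-3.2488,0.8468,-1.2031],"ee":[-0.3191,-0.3322,0.4772],"trq":[0.5823,3.0281,1.6849,1.9282]}
{"k":15,"ang":[0.8973,-0.8596,0.2509,-2.9786],"qd":[1.2863,-3.8611,1.2437,-0.4045],"ee":[-0.3225,-0.3482,0.4532],"trq":[0.222,5.7684,1.7483,2.0574]}
{"k":16,"ang":[0.9204,-0.9414,0.2781,-2.982],"qd":[1.0392,-4.3165,1.4233,0.0869],"ee":[-0.3252,-0.3636,0.4275],"trq":[0.1313,8.8759,2.1579,2.3911]}
{"k":17,"ang":[0.9393,-1.0306,0.3073,-2.9782],"qd":[0.8663,-4.6141,1.4377,0.3584],"ee":[-0.3272,-0.3782,0.4002],"trq":[0.1511,12.0156,2.8069,2.8361]}
{"k":18,"ang":[0.9553,-1.1245,0.335,-2.9691],"qd":[0.7552,-4.7729,1.2645,0.6246],"ee":[-0.3286,-0.3919,0.3718],"trq":[0.1682,14.8702,3.6093,3.2341]}
{"k":19,"ang":[0.9693,-1.2202,0.3592,-2.9562],"qd":[0.6594,-4.805,1.0776,0.7647],"ee":[-0.329,-0.4045,0.3427],"trq":[0.0678,17.4317,4.4015,3.6137]}
{"k":20,"ang":[0.9815,-1.3156,0.3791,-2.9407],"qd":[0.5818,-4.7302,0.8504,0.8799],"ee":[-0.3285,-0.4159,0.3132],"trq":[-0.1543,19.5596,5.1467,3.9069]}
{"k":21,"ang":[0.9923,-1.4085,0.3948,-2.9235],"qd":[0.5094,-4.5689,0.6428,0.9306],"ee":[-0.3269,-0.4262,0.2839],"trq":[-0.4955,21.2555,5.7815,4.1272]}
{"k":22,"ang":[1.0016,-1.4976,0.4063,-2.9056],"qd":[0.444,-4.3418,0.4481,0.9505],"ee":[-0.3241,-0.4353,0.2553],"trq":[-0.9063,22.5037,6.2954,4.2619]}
{"k":23,"ang":[1.0097,-1.5817,0.4141,-2.8877],"qd":[0.3831,-4.0682,0.2811,0.9331],"ee":[-0.3202,-0.4432,0.2276],"trq":[-1.3439,23.3425,6.6791,4.3249]}
{"k":24,"ang":[1.0167,-1.6601,0.4188,-2.8702],"qd":[0.3279,-3.7647,0.1376,0.892],"ee":[-0.3155,-0.4501,0.2013],"trq":[-1.7638,23.815,6.9428,4.3237]}
{"k":25,"ang":[1.0226,-1.7322,0.4208,-2.8537],"qd":[0.2779,-3.4456,0.019,0.8297],"ee":[-0.3099,-0.4558,0.1766],"trq":[-2.1368,23.9797,7.0987,4.2733]}
{"k":26,"ang":[1.0276,-1.7979,0.4209,-2.8389],"qd":[0.2269,-3.1251,-0.0476,0.7143],"ee":[-0.3037,-0.4607,0.1538],"trq":[-2.4547,23.898,7.1431,4.2015]}
{"k":27,"ang":[1.0315,-1.8573,0.4199,-2.8264],"qd":[0.1802,-2.8121,-0.0891,0.5902],"ee":[-0.2972,-0.4646,0.1328],"trq":[-2.6921,23.6031,7.1073,4.1003]}
{"k":28,"ang":[1.0347,-1.9105,0.4177,-2.8157],"qd":[0.1484,-2.5081,-0.1553,0.5225],"ee":[-0.2905,-0.4678,0.1137],"trq":[-2.8339,23.1465,7.0439,3.9556]}
{"k":29,"ang":[1.0373,-1.9578,0.4144,-2.8064],"qd":[0.1208,-2.2193,-0.2049,0.4444],"ee":[-0.2838,-0.4703,0.0966],"trq":[-2.9143,22.6094,6.9428,3.8103]}
{"k":30,"ang":[1.0394,-1.9995,0.41,-2.7986],"qd":[0.0991,-1.9479,-0.2486,0.373],"ee":[-0.2774,-0.4723,0.0812],"trq":[-2.9359,22.0189,6.8204,3.6627]}
{"k":31,"ang":[1.0412,-2.036,0.4049,-2.7921],"qd":[0.0818,-1.6957,-0.2846,0.3048],"ee":[-0.2712,-0.4739,0.0676],"trq":[-2.91,21.4059,6.6844,3.5197]}
{"k":32,"ang":[1.0426,-2.0676,0.399,-2.7869],"qd":[0.0686,-1.4634,-0.3151,0.2424],"ee":[-0.2653,-0.4752,0.0555]}


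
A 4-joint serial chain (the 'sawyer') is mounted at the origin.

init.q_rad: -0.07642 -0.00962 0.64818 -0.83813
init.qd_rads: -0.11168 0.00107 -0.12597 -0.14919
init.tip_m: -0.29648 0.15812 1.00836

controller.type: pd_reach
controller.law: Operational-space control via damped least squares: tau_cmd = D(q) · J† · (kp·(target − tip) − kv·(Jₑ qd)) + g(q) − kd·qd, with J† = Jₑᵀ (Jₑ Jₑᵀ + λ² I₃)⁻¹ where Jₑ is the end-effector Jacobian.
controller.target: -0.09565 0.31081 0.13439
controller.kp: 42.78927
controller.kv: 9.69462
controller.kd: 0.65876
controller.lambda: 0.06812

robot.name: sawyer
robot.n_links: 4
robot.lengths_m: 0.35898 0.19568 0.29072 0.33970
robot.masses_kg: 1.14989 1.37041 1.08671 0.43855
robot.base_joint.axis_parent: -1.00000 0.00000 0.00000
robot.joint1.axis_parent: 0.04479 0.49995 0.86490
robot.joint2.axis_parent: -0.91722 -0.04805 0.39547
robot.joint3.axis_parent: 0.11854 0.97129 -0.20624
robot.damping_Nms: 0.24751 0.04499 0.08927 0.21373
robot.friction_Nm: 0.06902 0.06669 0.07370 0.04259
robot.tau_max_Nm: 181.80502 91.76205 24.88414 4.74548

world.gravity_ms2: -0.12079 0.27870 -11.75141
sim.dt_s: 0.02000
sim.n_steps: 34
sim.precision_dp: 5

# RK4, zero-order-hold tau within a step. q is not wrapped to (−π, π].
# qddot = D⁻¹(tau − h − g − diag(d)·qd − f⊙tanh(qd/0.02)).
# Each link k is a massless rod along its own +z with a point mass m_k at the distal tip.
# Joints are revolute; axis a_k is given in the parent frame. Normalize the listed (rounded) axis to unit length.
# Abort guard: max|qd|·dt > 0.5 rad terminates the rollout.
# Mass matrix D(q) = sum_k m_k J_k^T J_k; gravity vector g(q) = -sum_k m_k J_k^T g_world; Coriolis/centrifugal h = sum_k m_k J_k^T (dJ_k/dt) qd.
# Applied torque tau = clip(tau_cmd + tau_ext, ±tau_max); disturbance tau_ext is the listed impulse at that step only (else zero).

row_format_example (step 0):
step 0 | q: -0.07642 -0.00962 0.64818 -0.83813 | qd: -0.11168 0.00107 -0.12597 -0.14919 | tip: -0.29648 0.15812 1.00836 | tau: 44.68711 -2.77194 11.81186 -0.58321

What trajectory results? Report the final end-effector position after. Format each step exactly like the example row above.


step 1 | q: -0.07572 0.01419 0.67202 -0.84857 | qd: 0.18932 2.35272 2.48065 -0.85066 | tip: -0.29844 0.15682 1.00458 | tau: 48.10366 -3.68308 8.87316 0.22366
step 2 | q: -0.06585 0.06781 0.72759 -0.87369 | qd: 0.80217 2.98882 3.08976 -1.64495 | tip: -0.30385 0.16079 0.99405 | tau: 61.73364 -3.54620 7.51075 0.96599
step 3 | q: -0.03971 0.12826 0.78318 -0.91962 | qd: 1.80640 3.02999 2.51942 -2.96539 | tip: -0.31176 0.17091 0.97850 | tau: 77.94777 -3.03039 6.94244 1.77929
step 4 | q: 0.00980 0.18958 0.82241 -0.99640 | qd: 3.13319 3.06798 1.45574 -4.72095 | tip: -0.31871 0.18774 0.95875 | tau: 75.88992 -2.40468 5.91052 2.45466
step 5 | q: 0.08495 0.25119 0.84252 -1.10427 | qd: 4.37459 3.04698 0.55720 -6.05684 | tip: -0.31980 0.21257 0.93516 | tau: 46.33278 -1.57019 3.60330 2.46286
step 6 | q: 0.17943 0.30912 0.84966 -1.22688 | qd: 5.07625 2.74175 0.12604 -6.18123 | tip: -0.31238 0.24701 0.90808 | tau: 12.22647 -0.71906 1.21830 1.61170
step 7 | q: 0.28275 0.35884 0.85079 -1.34330 | qd: 5.26357 2.27343 -0.02879 -5.43856 | tip: -0.29836 0.29075 0.87799 | tau: -12.04586 -0.09327 -0.40985 0.42307
step 8 | q: 0.38681 0.39933 0.85005 -1.44252 | qd: 5.15340 1.81831 -0.05530 -4.48176 | tip: -0.28158 0.34072 0.84514 | tau: -26.90981 0.29574 -1.40738 -0.61006
step 9 | q: 0.48729 0.43110 0.84890 -1.52398 | qd: 4.90345 1.39152 -0.06013 -3.67320 | tip: -0.26499 0.39285 0.80955 | tau: -35.68994 0.57134 -2.01741 -1.31324
step 10 | q: 0.58216 0.45492 0.84787 -1.59130 | qd: 4.59116 1.01118 -0.04011 -3.07438 | tip: -0.25006 0.44369 0.77146 | tau: -40.74535 0.78630 -2.41216 -1.72943
step 11 | q: 0.67058 0.47166 0.84743 -1.64848 | qd: 4.25692 0.67313 -0.00296 -2.66328 | tip: -0.23728 0.49085 0.73147 | tau: -43.52874 0.97226 -2.67947 -1.93407
step 12 | q: 0.75233 0.48203 0.84765 -1.69888 | qd: 3.92285 0.36773 0.02556 -2.39585 | tip: -0.22666 0.53300 0.69041 | tau: -44.92783 1.14709 -2.85913 -1.99635
step 13 | q: 0.82749 0.48677 0.84853 -1.74483 | qd: 3.59704 0.10826 0.06505 -2.21592 | tip: -0.21796 0.56957 0.64914 | tau: -45.43641 1.29737 -2.98943 -1.97810
step 14 | q: 0.89628 0.48688 0.85037 -1.78770 | qd: 3.28429 -0.09007 0.12559 -2.08338 | tip: -0.21085 0.60055 0.60853 | tau: -45.36569 1.39921 -3.08613 -1.91827
step 15 | q: 0.95898 0.48362 0.85357 -1.82824 | qd: 2.98821 -0.23838 0.19575 -1.98648 | tip: -0.20492 0.62626 0.56933 | tau: -44.93483 1.45779 -3.15383 -1.82987
step 16 | q: 1.01595 0.47750 0.85806 -1.86727 | qd: 2.71043 -0.37810 0.25446 -1.93010 | tip: -0.19990 0.64714 0.53203 | tau: -44.30460 1.52298 -3.20488 -1.71495
step 17 | q: 1.06755 0.46873 0.86361 -1.90534 | qd: 2.45036 -0.50301 0.30140 -1.88901 | tip: -0.19559 0.66371 0.49692 | tau: -43.55779 1.58667 -3.24463 -1.59573
step 18 | q: 1.11412 0.45762 0.86996 -1.94264 | qd: 2.20735 -0.61248 0.33478 -1.85281 | tip: -0.19186 0.67654 0.46420 | tau: -42.74548 1.64630 -3.27661 -1.48097
step 19 | q: 1.15599 0.44448 0.87683 -1.97924 | qd: 1.98070 -0.70728 0.35306 -1.81671 | tip: -0.18860 0.68617 0.43397 | tau: -41.90023 1.70091 -3.30342 -1.37433
step 20 | q: 1.19349 0.42957 0.88391 -2.01510 | qd: 1.76971 -0.78834 0.35517 -1.77840 | tip: -0.18570 0.69311 0.40628 | tau: -41.04314 1.74997 -3.32694 -1.27727
step 21 | q: 1.22692 0.41317 0.89086 -2.05016 | qd: 1.57373 -0.85649 0.34056 -1.73688 | tip: -0.18311 0.69782 0.38108 | tau: -40.18810 1.79309 -3.34844 -1.19017
step 22 | q: 1.25658 0.39552 0.89735 -2.08438 | qd: 1.39218 -0.91241 0.30904 -1.69190 | tip: -0.18077 0.70069 0.35832 | tau: -39.34446 1.82992 -3.36863 -1.11278
step 23 | q: 1.28275 0.37687 0.90303 -2.11766 | qd: 1.22458 -0.95664 0.26082 -1.64368 | tip: -0.17863 0.70204 0.33789 | tau: -38.51883 1.86019 -3.38778 -1.04454
step 24 | q: 1.30570 0.35745 0.90759 -2.14997 | qd: 1.07049 -0.98970 0.19645 -1.59269 | tip: -0.17668 0.70217 0.31968 | tau: -37.71628 1.88369 -3.40580 -0.98471
step 25 | q: 1.32571 0.33746 0.91071 -2.18124 | qd: 0.92950 -1.01205 0.11684 -1.53960 | tip: -0.17488 0.70129 0.30355 | tau: -36.94113 1.90034 -3.42231 -0.93244
step 26 | q: 1.34301 0.31713 0.91209 -2.21143 | qd: 0.80112 -1.02401 0.02403 -1.48499 | tip: -0.17323 0.69960 0.28936 | tau: -36.19702 1.90991 -3.43731 -0.88693
step 27 | q: 1.35785 0.29671 0.91176 -2.24050 | qd: 0.68166 -1.01890 -0.04743 -1.42460 | tip: -0.17169 0.69726 0.27698 | tau: -35.47021 1.90272 -3.46990 -0.85008
step 28 | q: 1.37040 0.27643 0.91001 -2.26841 | qd: 0.57333 -1.01118 -0.12518 -1.37042 | tip: -0.17023 0.69441 0.26631 | tau: -34.78110 1.89494 -3.50072 -0.81272
step 29 | q: 1.38091 0.25633 0.90652 -2.29528 | qd: 0.47700 -1.00065 -0.22101 -1.31966 | tip: -0.16886 0.69111 0.25717 | tau: -34.14107 1.88809 -3.52236 -0.77762
step 30 | q: 1.38960 0.23650 0.90099 -2.32113 | qd: 0.39172 -0.98355 -0.32960 -1.26867 | tip: -0.16756 0.68744 0.24942 | tau: -33.54951 1.87813 -3.53728 -0.74737
step 31 | q: 1.39668 0.21708 0.89320 -2.34597 | qd: 0.31660 -0.95966 -0.44681 -1.21784 | tip: -0.16635 0.68345 0.24292 | tau: -33.00585 1.86395 -3.54658 -0.72127
step 32 | q: 1.40236 0.19819 0.88301 -2.36981 | qd: 0.25070 -0.92961 -0.56892 -1.16795 | tip: -0.16520 0.67919 0.23754 | tau: -32.50998 1.84525 -3.55122 -0.69830
step 33 | q: 1.40680 0.17995 0.87036 -2.39267 | qd: 0.19304 -0.89433 -0.69249 -1.11969 | tip: -0.16412 0.67468 0.23316 | tau: -32.06162 1.82201 -3.55221 -0.67760
step 34 | q: 1.41016 0.16245 0.85526 -2.41459 | qd: 0.14259 -0.85498 -0.81439 -1.07353 | tip: -0.16309 0.66995 0.22967
final tip position (m): -0.16309 0.66995 0.22967


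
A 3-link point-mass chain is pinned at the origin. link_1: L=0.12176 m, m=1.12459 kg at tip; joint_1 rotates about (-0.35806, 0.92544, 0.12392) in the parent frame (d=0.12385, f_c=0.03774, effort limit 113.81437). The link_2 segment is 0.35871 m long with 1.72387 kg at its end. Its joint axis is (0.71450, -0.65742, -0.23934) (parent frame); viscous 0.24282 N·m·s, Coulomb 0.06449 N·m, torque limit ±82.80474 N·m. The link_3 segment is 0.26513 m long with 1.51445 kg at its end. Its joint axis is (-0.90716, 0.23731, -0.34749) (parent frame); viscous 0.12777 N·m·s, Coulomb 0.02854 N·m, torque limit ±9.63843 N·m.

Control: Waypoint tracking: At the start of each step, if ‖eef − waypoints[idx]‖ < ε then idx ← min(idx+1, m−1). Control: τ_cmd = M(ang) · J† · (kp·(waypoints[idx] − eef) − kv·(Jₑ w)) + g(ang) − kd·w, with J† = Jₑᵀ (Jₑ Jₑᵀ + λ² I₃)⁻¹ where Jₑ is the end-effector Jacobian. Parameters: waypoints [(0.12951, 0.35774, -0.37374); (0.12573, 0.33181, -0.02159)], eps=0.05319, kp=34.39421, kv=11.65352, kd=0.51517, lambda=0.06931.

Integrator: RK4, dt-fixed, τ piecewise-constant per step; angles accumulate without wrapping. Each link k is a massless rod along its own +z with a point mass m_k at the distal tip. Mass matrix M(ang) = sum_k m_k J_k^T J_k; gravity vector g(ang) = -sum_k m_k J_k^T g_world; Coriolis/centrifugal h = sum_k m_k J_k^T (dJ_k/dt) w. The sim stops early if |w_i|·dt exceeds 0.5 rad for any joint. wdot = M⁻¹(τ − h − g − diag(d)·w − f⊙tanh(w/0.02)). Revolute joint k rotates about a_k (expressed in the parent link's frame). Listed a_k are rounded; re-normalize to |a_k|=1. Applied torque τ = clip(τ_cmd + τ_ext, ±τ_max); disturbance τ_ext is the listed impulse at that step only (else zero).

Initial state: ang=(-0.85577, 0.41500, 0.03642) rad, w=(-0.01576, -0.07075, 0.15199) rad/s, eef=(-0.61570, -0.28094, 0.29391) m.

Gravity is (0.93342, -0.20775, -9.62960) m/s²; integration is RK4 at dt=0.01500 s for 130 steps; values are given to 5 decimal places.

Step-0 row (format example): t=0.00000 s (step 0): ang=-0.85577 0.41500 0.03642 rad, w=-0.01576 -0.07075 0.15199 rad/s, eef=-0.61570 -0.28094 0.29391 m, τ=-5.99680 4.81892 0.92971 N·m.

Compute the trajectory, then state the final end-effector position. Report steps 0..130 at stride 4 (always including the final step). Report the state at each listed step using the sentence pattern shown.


t=0.06000 s (step 4): ang=-0.84779 0.49018 0.15954 rad, w=0.03957 2.03019 3.19999 rad/s, eef=-0.62170 -0.27503 0.27964 m, τ=0.63883 -0.23152 1.15687 N·m.
t=0.12000 s (step 8): ang=-0.85919 0.64500 0.41275 rad, w=-0.55880 2.97554 5.23536 rad/s, eef=-0.63168 -0.26326 0.23317 m, τ=2.06664 -1.42429 2.26497 N·m.
t=0.18000 s (step 12): ang=-0.94004 0.81490 0.78066 rad, w=-2.35767 2.34342 6.86002 rad/s, eef=-0.63107 -0.23971 0.15780 m, τ=7.31440 -5.00359 3.65780 N·m.
t=0.24000 s (step 16): ang=-1.15115 0.89710 1.20483 rad, w=-4.57572 0.33119 6.96145 rad/s, eef=-0.60792 -0.20429 0.06160 m, τ=15.45638 -10.08208 4.63789 N·m.
t=0.30000 s (step 20): ang=-1.46017 0.86902 1.58433 rad, w=-5.49227 -1.08839 5.55657 rad/s, eef=-0.56209 -0.16610 -0.04063 m, τ=19.50617 -12.72745 4.71859 N·m.
t=0.36000 s (step 24): ang=-1.79071 0.78392 1.86701 rad, w=-5.43230 -1.64312 3.89997 rad/s, eef=-0.50370 -0.13011 -0.13518 m, τ=18.76147 -12.32886 4.21209 N·m.
t=0.42000 s (step 28): ang=-2.10614 0.68036 2.05834 rad, w=-5.05755 -1.76010 2.53605 rad/s, eef=-0.44109 -0.09508 -0.21579 m, τ=15.89077 -10.62289 3.66094 N·m.
t=0.48000 s (step 32): ang=-2.39679 0.57660 2.17770 rad, w=-4.62364 -1.67112 1.48983 rad/s, eef=-0.37802 -0.05928 -0.28178 m, τ=12.56031 -8.72413 3.28786 N·m.
t=0.54000 s (step 36): ang=-2.66123 0.48186 2.24227 rad, w=-4.18519 -1.46969 0.69935 rad/s, eef=-0.31574 -0.02202 -0.33432 m, τ=9.46528 -7.06819 3.09659 N·m.
t=0.60000 s (step 40): ang=-2.89921 0.40109 2.26588 rad, w=-3.74094 -1.21394 0.11799 rad/s, eef=-0.25474 0.01630 -0.37473 m, τ=6.82096 -5.75057 3.01961 N·m.
t=0.66000 s (step 44): ang=-3.11039 0.33584 2.26065 rad, w=-3.29331 -0.96128 -0.26336 rad/s, eef=-0.19567 0.05448 -0.40402 m, τ=4.59638 -4.70128 2.94915 N·m.
t=0.72000 s (step 48): ang=-3.29458 0.28487 2.23694 rad, w=-2.84394 -0.74303 -0.50789 rad/s, eef=-0.13968 0.09106 -0.42326 m, τ=2.65511 -3.79840 2.87876 N·m.
t=0.78000 s (step 52): ang=-3.45226 0.24532 2.20200 rad, w=-2.41338 -0.58290 -0.64103 rad/s, eef=-0.08830 0.12490 -0.43406 m, τ=0.87390 -2.93667 2.77780 N·m.
t=0.84000 s (step 56): ang=-3.58513 0.21360 2.16174 rad, w=-2.02052 -0.48132 -0.68951 rad/s, eef=-0.04279 0.15524 -0.43828 m, τ=-0.80595 -2.07308 2.63389 N·m.
t=0.90000 s (step 60): ang=-3.69585 0.18656 2.12037 rad, w=-1.67670 -0.42494 -0.68201 rad/s, eef=-0.00387 0.18176 -0.43781 m, τ=-2.38205 -1.21722 2.45639 N·m.
t=0.96000 s (step 64): ang=-3.78751 0.16198 2.08051 rad, w=-1.38526 -0.39710 -0.64258 rad/s, eef=0.02838 0.20455 -0.43443 m, τ=-3.82202 -0.40385 2.26341 N·m.
t=1.02000 s (step 68): ang=-3.86319 0.13857 2.04353 rad, w=-1.14374 -0.38386 -0.58839 rad/s, eef=0.05441 0.22395 -0.42951 m, τ=-5.09374 0.33213 2.07241 N·m.
t=1.08000 s (step 72): ang=-3.92572 0.11577 2.00996 rad, w=-0.94643 -0.37589 -0.53012 rad/s, eef=0.07496 0.24042 -0.42403 m, τ=-6.18075 0.96865 1.89567 N·m.
t=1.14000 s (step 76): ang=-3.97757 0.09344 1.97985 rad, w=-0.78654 -0.36798 -0.47355 rad/s, eef=0.09092 0.25441 -0.41859 m, τ=-7.08453 1.49865 1.73965 N·m.
t=1.20000 s (step 80): ang=-4.02078 0.07164 1.95302 rad, w=-0.65738 -0.35781 -0.42135 rad/s, eef=0.10314 0.26634 -0.41352 m, τ=-7.81973 1.92663 1.60627 N·m.
t=1.26000 s (step 84): ang=-4.05700 0.05053 1.92916 rad, w=-0.55297 -0.34478 -0.37442 rad/s, eef=0.11238 0.27656 -0.40895 m, τ=-8.40805 2.26385 1.49466 N·m.
t=1.32000 s (step 88): ang=-4.08757 0.03030 1.90796 rad, w=-0.46832 -0.32916 -0.33276 rad/s, eef=0.11930 0.28537 -0.40494 m, τ=-8.87329 2.52429 1.40252 N·m.
t=1.38000 s (step 92): ang=-4.11354 0.01106 1.88911 rad, w=-0.39932 -0.31161 -0.29600 rad/s, eef=0.12442 0.29300 -0.40144 m, τ=-9.23820 2.72205 1.32707 N·m.
t=1.44000 s (step 96): ang=-4.13576 -0.00709 1.87234 rad, w=-0.34272 -0.29283 -0.26362 rad/s, eef=0.12816 0.29963 -0.39841 m, τ=-9.52288 2.86992 1.26554 N·m.
t=1.50000 s (step 100): ang=-4.15489 -0.02409 1.85739 rad, w=-0.29595 -0.27346 -0.23511 rad/s, eef=0.13086 0.30543 -0.39580 m, τ=-9.74422 2.97883 1.21544 N·m.
t=1.56000 s (step 104): ang=-4.17589 -0.04309 1.84759 rad, w=-0.84618 -0.67409 0.25687 rad/s, eef=0.13281 0.31041 -0.39237 m, τ=-20.25051 7.46881 2.10777 N·m.
t=1.62000 s (step 108): ang=-4.26827 -0.10987 1.89204 rad, w=-2.02080 -1.38630 1.01058 rad/s, eef=0.13677 0.31325 -0.37031 m, τ=-14.61112 5.20290 1.23370 N·m.
t=1.68000 s (step 112): ang=-4.40163 -0.19761 1.95328 rad, w=-2.34991 -1.49089 0.97558 rad/s, eef=0.14471 0.31508 -0.33867 m, τ=-12.26377 3.97574 0.94102 N·m.
t=1.74000 s (step 116): ang=-4.54418 -0.28533 2.00572 rad, w=-2.37423 -1.41981 0.76686 rad/s, eef=0.15457 0.31669 -0.30584 m, τ=-11.44900 3.58584 0.75506 N·m.
t=1.80000 s (step 120): ang=-4.68423 -0.36708 2.04531 rad, w=-2.28401 -1.30365 0.55926 rad/s, eef=0.16437 0.31824 -0.27442 m, τ=-11.27127 3.67738 0.58810 N·m.
t=1.86000 s (step 124): ang=-4.81737 -0.44163 2.07355 rad, w=-2.15118 -1.18379 0.39017 rad/s, eef=0.17303 0.31971 -0.24519 m, τ=-11.31542 4.00852 0.43374 N·m.
t=1.92000 s (step 128): ang=-4.94203 -0.50921 2.09287 rad, w=-2.00433 -1.07272 0.26044 rad/s, eef=0.18010 0.32103 -0.21836 m, τ=-11.40464 4.44340 0.29513 N·m.
t=1.95000 s (step 130): ang=-5.00102 -0.54059 2.09987 rad, w=-1.92979 -1.02169 0.20818 rad/s, eef=0.18301 0.32162 -0.20586 m.
final eef position (m): 0.18301 0.32162 -0.20586


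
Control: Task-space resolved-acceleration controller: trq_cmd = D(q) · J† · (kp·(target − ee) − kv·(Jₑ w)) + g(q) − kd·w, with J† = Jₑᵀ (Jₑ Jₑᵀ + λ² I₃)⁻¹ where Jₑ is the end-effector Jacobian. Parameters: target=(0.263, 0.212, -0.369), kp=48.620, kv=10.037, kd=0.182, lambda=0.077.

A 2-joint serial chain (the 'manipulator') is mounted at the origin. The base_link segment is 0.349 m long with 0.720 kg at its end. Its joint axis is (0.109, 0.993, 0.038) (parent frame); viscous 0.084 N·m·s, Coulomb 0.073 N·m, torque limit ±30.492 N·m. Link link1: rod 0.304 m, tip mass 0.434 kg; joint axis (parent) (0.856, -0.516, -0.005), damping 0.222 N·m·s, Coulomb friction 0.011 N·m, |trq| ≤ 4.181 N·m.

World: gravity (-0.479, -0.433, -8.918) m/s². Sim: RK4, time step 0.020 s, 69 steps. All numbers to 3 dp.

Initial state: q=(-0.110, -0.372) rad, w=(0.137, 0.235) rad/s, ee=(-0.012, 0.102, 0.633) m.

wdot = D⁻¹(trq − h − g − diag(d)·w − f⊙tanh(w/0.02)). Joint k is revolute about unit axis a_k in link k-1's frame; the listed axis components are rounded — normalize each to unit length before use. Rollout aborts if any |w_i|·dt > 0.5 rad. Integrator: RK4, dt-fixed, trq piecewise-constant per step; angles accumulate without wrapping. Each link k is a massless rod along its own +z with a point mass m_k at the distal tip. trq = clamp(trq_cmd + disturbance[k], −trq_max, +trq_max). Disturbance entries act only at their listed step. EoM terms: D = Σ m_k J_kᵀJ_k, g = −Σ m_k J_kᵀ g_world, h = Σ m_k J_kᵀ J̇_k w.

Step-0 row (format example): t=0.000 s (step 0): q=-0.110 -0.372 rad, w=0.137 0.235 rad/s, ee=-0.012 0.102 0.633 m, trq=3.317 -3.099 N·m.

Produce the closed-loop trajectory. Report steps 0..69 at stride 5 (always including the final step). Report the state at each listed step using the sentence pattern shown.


t=0.100 s (step 5): q=-0.091 -0.622 rad, w=0.313 -4.048 rad/s, ee=0.038 0.158 0.600 m, trq=1.241 -1.127 N·m.
t=0.200 s (step 10): q=-0.044 -1.102 rad, w=0.671 -5.369 rad/s, ee=0.118 0.235 0.491 m, trq=0.431 -0.582 N·m.
t=0.300 s (step 15): q=0.068 -1.643 rad, w=1.781 -5.118 rad/s, ee=0.176 0.259 0.318 m, trq=0.771 0.224 N·m.
t=0.400 s (step 20): q=0.364 -2.059 rad, w=4.362 -2.961 rad/s, ee=0.199 0.226 0.154 m, trq=1.602 0.687 N·m.
t=0.500 s (step 25): q=0.950 -2.209 rad, w=7.071 -0.026 rad/s, ee=0.212 0.206 0.020 m, trq=-1.057 0.381 N·m.
t=0.600 s (step 30): q=1.644 -2.100 rad, w=6.103 1.874 rad/s, ee=0.204 0.230 -0.112 m, trq=-5.296 -0.215 N·m.
t=0.700 s (step 35): q=2.092 -1.907 rad, w=2.879 1.760 rad/s, ee=0.177 0.261 -0.211 m, trq=-5.226 -0.450 N·m.
t=0.800 s (step 40): q=2.263 -1.762 rad, w=0.802 1.166 rad/s, ee=0.168 0.276 -0.263 m, trq=-3.681 -0.512 N·m.
t=0.900 s (step 45): q=2.297 -1.662 rad, w=0.020 0.875 rad/s, ee=0.181 0.281 -0.289 m, trq=-2.726 -0.579 N·m.
t=1.000 s (step 50): q=2.292 -1.582 rad, w=-0.073 0.740 rad/s, ee=0.200 0.281 -0.305 m, trq=-2.501 -0.615 N·m.
t=1.100 s (step 55): q=2.286 -1.514 rad, w=-0.027 0.616 rad/s, ee=0.217 0.280 -0.317 m, trq=-2.512 -0.620 N·m.
t=1.200 s (step 60): q=2.286 -1.458 rad, w=0.003 0.499 rad/s, ee=0.231 0.278 -0.328 m, trq=-2.544 -0.616 N·m.
t=1.300 s (step 65): q=2.286 -1.414 rad, w=0.013 0.402 rad/s, ee=0.241 0.276 -0.336 m, trq=-2.562 -0.612 N·m.
t=1.380 s (step 69): q=2.288 -1.384 rad, w=0.018 0.339 rad/s, ee=0.248 0.275 -0.342 m.


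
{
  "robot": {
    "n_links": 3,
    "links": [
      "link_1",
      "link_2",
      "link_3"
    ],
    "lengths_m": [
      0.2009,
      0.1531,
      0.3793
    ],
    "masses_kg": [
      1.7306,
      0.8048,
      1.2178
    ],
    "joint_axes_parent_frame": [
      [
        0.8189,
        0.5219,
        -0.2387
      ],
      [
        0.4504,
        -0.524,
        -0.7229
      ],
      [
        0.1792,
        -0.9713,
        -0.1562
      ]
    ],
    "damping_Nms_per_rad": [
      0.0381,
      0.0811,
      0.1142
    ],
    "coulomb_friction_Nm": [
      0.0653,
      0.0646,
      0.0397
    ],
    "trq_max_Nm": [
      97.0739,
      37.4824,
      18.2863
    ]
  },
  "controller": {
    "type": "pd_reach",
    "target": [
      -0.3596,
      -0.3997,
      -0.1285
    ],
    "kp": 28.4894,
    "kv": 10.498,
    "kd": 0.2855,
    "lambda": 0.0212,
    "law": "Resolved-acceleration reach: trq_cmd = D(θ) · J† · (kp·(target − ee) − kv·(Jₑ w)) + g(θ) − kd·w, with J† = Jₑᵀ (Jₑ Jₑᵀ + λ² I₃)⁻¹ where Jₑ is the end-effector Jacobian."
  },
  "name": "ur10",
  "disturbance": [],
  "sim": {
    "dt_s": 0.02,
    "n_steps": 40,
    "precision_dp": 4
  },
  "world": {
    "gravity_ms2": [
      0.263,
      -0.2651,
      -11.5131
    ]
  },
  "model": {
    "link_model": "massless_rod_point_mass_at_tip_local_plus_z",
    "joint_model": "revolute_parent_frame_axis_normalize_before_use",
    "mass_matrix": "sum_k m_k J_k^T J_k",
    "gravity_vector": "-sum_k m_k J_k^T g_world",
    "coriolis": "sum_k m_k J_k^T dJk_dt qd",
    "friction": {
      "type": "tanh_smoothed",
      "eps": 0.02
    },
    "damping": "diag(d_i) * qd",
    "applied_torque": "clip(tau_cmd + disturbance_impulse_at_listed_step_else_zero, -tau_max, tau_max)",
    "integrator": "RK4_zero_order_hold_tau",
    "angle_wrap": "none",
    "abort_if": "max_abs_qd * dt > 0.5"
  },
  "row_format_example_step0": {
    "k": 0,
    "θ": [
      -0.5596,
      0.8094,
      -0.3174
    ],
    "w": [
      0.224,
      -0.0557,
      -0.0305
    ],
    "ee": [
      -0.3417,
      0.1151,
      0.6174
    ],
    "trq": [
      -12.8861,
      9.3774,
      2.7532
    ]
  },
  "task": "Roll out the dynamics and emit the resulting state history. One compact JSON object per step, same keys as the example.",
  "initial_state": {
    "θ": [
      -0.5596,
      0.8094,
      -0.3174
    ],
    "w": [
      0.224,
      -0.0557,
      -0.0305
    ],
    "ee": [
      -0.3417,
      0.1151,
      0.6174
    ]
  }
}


{"k":1,"\u03b8":[-0.5774,0.8532,-0.3781],"w":[-1.9551,4.2354,-5.7987],"ee":[-0.3405,0.111,0.6153],"trq":[-7.4901,5.6126,3.1289]}
{"k":2,"\u03b8":[-0.6263,0.9513,-0.5104],"w":[-2.9231,5.5033,-7.3454],"ee":[-0.3417,0.104,0.6059],"trq":[-0.7173,3.0712,2.1127]}
{"k":3,"\u03b8":[-0.6874,1.0621,-0.6544],"w":[-3.1959,5.6011,-7.0669],"ee":[-0.3454,0.0962,0.5905],"trq":[4.1789,1.3106,0.8792]}
{"k":4,"\u03b8":[-0.7509,1.172,-0.7875],"w":[-3.1677,5.4267,-6.2883],"ee":[-0.3515,0.088,0.5709],"trq":[7.118,-0.0172,-0.1523]}
{"k":5,"\u03b8":[-0.8127,1.2783,-0.9047],"w":[-3.0303,5.2349,-5.4706],"ee":[-0.3593,0.0789,0.5488],"trq":[8.8031,-1.0969,-0.9393]}
{"k":6,"\u03b8":[-0.8715,1.381,-1.0063],"w":[-2.856,5.0661,-4.721],"ee":[-0.3682,0.0689,0.5251],"trq":[9.7417,-2.0061,-1.5407]}
{"k":7,"\u03b8":[-0.9267,1.4807,-1.0938],"w":[-2.6713,4.9131,-4.0485],"ee":[-0.3776,0.0578,0.5004],"trq":[10.2333,-2.7819,-2.019]}
{"k":8,"\u03b8":[-0.9782,1.5773,-1.1686],"w":[-2.4864,4.7632,-3.4421],"ee":[-0.3872,0.0457,0.4752],"trq":[10.4533,-3.4474,-2.4206]}
{"k":9,"\u03b8":[-1.0262,1.671,-1.2319],"w":[-2.3055,4.6067,-2.8905],"ee":[-0.3967,0.0326,0.4496],"trq":[10.5072,-4.0197,-2.7765]}
{"k":10,"\u03b8":[-1.0705,1.7614,-1.2846],"w":[-2.1296,4.438,-2.3857],"ee":[-0.4057,0.0188,0.424],"trq":[10.4602,-4.5134,-3.1054]}
{"k":11,"\u03b8":[-1.1114,1.8483,-1.3277],"w":[-1.9587,4.2552,-1.9231],"ee":[-0.4141,0.0044,0.3984],"trq":[10.3535,-4.9411,-3.4176]}
{"k":12,"\u03b8":[-1.149,1.9315,-1.3619],"w":[-1.7915,4.0591,-1.5006],"ee":[-0.4218,-0.0104,0.373],"trq":[10.214,-5.3137,-3.7174]}
{"k":13,"\u03b8":[-1.1832,2.0106,-1.3881],"w":[-1.626,3.8528,-1.1175],"ee":[-0.4287,-0.0255,0.3477],"trq":[10.0602,-5.6413,-4.0056]}
{"k":14,"\u03b8":[-1.2141,2.0855,-1.407],"w":[-1.4594,3.6407,-0.7739],"ee":[-0.4347,-0.0406,0.3228],"trq":[9.9062,-5.9323,-4.281]}
{"k":15,"\u03b8":[-1.2417,2.1562,-1.4195],"w":[-1.2883,3.4279,-0.4699],"ee":[-0.4397,-0.0557,0.2983],"trq":[9.7646,-6.1946,-4.541]}
{"k":16,"\u03b8":[-1.2657,2.2226,-1.4262],"w":[-1.1079,3.2197,-0.2053],"ee":[-0.4437,-0.0706,0.2742],"trq":[9.6494,-6.4351,-4.783]}
{"k":17,"\u03b8":[-1.286,2.285,-1.4281],"w":[-0.9131,3.023,0.0172],"ee":[-0.4468,-0.0851,0.2506],"trq":[9.5796,-6.6608,-5.0015]}
{"k":18,"\u03b8":[-1.3022,2.3437,-1.426],"w":[-0.699,2.8494,0.1869],"ee":[-0.4488,-0.0991,0.2275],"trq":[9.584,-6.8803,-5.18]}
{"k":19,"\u03b8":[-1.3137,2.3991,-1.4209],"w":[-0.4467,2.6926,0.3264],"ee":[-0.4499,-0.1126,0.2052],"trq":[9.7094,-7.0984,-5.3402]}
{"k":20,"\u03b8":[-1.3196,2.4515,-1.4132],"w":[-0.1359,2.5595,0.4355],"ee":[-0.4499,-0.1252,0.1835],"trq":[10.0461,-7.3281,-5.48]}
{"k":21,"\u03b8":[-1.3185,2.5016,-1.4036],"w":[0.2499,2.4582,0.5087],"ee":[-0.4491,-0.137,0.1625],"trq":[10.798,-7.589,-5.5961]}
{"k":22,"\u03b8":[-1.3081,2.5501,-1.3929],"w":[0.7967,2.4058,0.5512],"ee":[-0.4475,-0.1476,0.1423],"trq":[12.2635,-7.9123,-5.6886]}
{"k":23,"\u03b8":[-1.2839,2.5984,-1.3816],"w":[1.6322,2.4375,0.5505],"ee":[-0.4451,-0.1569,0.1228],"trq":[14.1134,-8.2719,-5.7512]}
{"k":24,"\u03b8":[-1.2394,2.6485,-1.3713],"w":[2.8118,2.599,0.449],"ee":[-0.4418,-0.1641,0.1041],"trq":[5.7515,-7.9069,-5.7583]}
{"k":25,"\u03b8":[-1.1867,2.7003,-1.366],"w":[2.4581,2.5742,0.0981],"ee":[-0.4376,-0.1688,0.0862],"trq":[-6.2864,-7.3893,-5.6779]}
{"k":26,"\u03b8":[-1.1627,2.7465,-1.3668],"w":[-0.0335,2.0143,-0.1169],"ee":[-0.4331,-0.1719,0.0695],"trq":[-4.4783,-7.46,-5.6335]}
{"k":27,"\u03b8":[-1.1841,2.7807,-1.3685],"w":[-2.0923,1.3897,-0.0218],"ee":[-0.429,-0.1755,0.0541],"trq":[-0.8586,-7.3647,-5.6669]}
{"k":28,"\u03b8":[-1.2394,2.8035,-1.3672],"w":[-3.4355,0.89,0.1705],"ee":[-0.4255,-0.1807,0.04],"trq":[2.0721,-7.1557,-5.7115]}
{"k":29,"\u03b8":[-1.316,2.8177,-1.3619],"w":[-4.2136,0.5234,0.3763],"ee":[-0.4223,-0.1876,0.0271],"trq":[4.2235,-6.9158,-5.7626]}
{"k":30,"\u03b8":[-1.4039,2.8257,-1.3525],"w":[-4.5788,0.2654,0.5631],"ee":[-0.4193,-0.1959,0.0153],"trq":[5.7308,-6.6736,-5.8079]}
{"k":31,"\u03b8":[-1.4962,2.8293,-1.3398],"w":[-4.6482,0.0896,0.7195],"ee":[-0.4162,-0.2053,0.0044],"trq":[6.7142,-6.4319,-5.8355]}
{"k":32,"\u03b8":[-1.5879,2.83,-1.3242],"w":[-4.511,-0.0223,0.8393],"ee":[-0.413,-0.2155,-0.0054],"trq":[7.2713,-6.1931,-5.8373]}
{"k":33,"\u03b8":[-1.6754,2.8291,-1.3067],"w":[-4.2342,-0.074,0.9141],"ee":[-0.4095,-0.2261,-0.0143],"trq":[7.488,-5.9764,-5.8101]}
{"k":34,"\u03b8":[-1.7566,2.8274,-1.2879],"w":[-3.8804,-0.1001,0.9634],"ee":[-0.4058,-0.2369,-0.0223],"trq":[7.4455,-5.7507,-5.7613]}
{"k":35,"\u03b8":[-1.8303,2.8253,-1.2684],"w":[-3.4919,-0.1086,0.9884],"ee":[-0.4019,-0.2476,-0.0295],"trq":[7.2173,-5.5199,-5.6933]}
{"k":36,"\u03b8":[-1.8963,2.8232,-1.2485],"w":[-3.0994,-0.1055,0.9918],"ee":[-0.3978,-0.258,-0.0359],"trq":[6.8675,-5.2894,-5.6108]}
{"k":37,"\u03b8":[-1.9546,2.8211,-1.2288],"w":[-2.7235,-0.0957,0.9778],"ee":[-0.3937,-0.2679,-0.0417],"trq":[6.4483,-5.0642,-5.5193]}
{"k":38,"\u03b8":[-2.0056,2.8194,-1.2095],"w":[-2.3768,-0.0827,0.9506],"ee":[-0.3897,-0.2772,-0.0469],"trq":[5.9996,-4.8481,-5.424]}
{"k":39,"\u03b8":[-2.0501,2.8178,-1.1908],"w":[-2.0654,-0.0696,0.9147],"ee":[-0.3856,-0.2859,-0.0515],"trq":[5.5496,-4.6438,-5.3292]}
{"k":40,"\u03b8":[-2.0887,2.8165,-1.1729],"w":[-1.7914,-0.0581,0.8736],"ee":[-0.3818,-0.2939,-0.0558]}
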